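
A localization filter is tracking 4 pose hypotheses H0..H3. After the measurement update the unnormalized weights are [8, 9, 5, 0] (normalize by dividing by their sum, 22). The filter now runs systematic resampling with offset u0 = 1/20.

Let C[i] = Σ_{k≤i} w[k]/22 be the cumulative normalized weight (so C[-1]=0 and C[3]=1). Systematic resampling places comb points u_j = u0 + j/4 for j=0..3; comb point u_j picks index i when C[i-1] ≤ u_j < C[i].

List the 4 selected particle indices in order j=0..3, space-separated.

C = [4/11, 17/22, 1, 1]
j=0: u_0=1/20 ∈ [0, 4/11) → index 0
j=1: u_1=3/10 ∈ [0, 4/11) → index 0
j=2: u_2=11/20 ∈ [4/11, 17/22) → index 1
j=3: u_3=4/5 ∈ [17/22, 1) → index 2

0 0 1 2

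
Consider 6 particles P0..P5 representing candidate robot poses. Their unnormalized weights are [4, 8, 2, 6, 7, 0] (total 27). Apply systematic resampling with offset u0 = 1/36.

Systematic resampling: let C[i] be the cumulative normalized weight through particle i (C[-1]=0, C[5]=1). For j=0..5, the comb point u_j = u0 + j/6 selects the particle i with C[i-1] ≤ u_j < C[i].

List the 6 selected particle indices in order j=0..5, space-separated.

0 1 1 3 3 4

C = [4/27, 4/9, 14/27, 20/27, 1, 1]
j=0: u_0=1/36 ∈ [0, 4/27) → index 0
j=1: u_1=7/36 ∈ [4/27, 4/9) → index 1
j=2: u_2=13/36 ∈ [4/27, 4/9) → index 1
j=3: u_3=19/36 ∈ [14/27, 20/27) → index 3
j=4: u_4=25/36 ∈ [14/27, 20/27) → index 3
j=5: u_5=31/36 ∈ [20/27, 1) → index 4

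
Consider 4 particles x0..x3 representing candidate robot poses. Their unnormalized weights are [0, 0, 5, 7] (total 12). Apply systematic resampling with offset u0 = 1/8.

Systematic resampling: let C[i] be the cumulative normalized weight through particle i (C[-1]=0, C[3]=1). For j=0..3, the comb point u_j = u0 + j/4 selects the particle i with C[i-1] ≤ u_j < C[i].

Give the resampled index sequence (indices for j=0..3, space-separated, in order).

C = [0, 0, 5/12, 1]
j=0: u_0=1/8 ∈ [0, 5/12) → index 2
j=1: u_1=3/8 ∈ [0, 5/12) → index 2
j=2: u_2=5/8 ∈ [5/12, 1) → index 3
j=3: u_3=7/8 ∈ [5/12, 1) → index 3

2 2 3 3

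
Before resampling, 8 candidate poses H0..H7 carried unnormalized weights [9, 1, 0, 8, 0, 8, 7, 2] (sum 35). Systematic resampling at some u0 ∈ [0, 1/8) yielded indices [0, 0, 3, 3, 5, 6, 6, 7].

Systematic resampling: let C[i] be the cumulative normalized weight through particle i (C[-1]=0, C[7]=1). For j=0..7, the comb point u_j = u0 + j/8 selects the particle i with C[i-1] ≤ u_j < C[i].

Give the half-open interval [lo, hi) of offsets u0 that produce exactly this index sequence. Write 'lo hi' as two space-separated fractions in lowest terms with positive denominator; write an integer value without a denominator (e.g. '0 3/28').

C = [9/35, 2/7, 2/7, 18/35, 18/35, 26/35, 33/35, 1]
j=0 picked index 0: u0 ∈ [0, 9/35)
j=1 picked index 0: u0 ∈ [-1/8, 37/280)
j=2 picked index 3: u0 ∈ [1/28, 37/140)
j=3 picked index 3: u0 ∈ [-5/56, 39/280)
j=4 picked index 5: u0 ∈ [1/70, 17/70)
j=5 picked index 6: u0 ∈ [33/280, 89/280)
j=6 picked index 6: u0 ∈ [-1/140, 27/140)
j=7 picked index 7: u0 ∈ [19/280, 1/8)
intersection: [33/280, 1/8)

33/280 1/8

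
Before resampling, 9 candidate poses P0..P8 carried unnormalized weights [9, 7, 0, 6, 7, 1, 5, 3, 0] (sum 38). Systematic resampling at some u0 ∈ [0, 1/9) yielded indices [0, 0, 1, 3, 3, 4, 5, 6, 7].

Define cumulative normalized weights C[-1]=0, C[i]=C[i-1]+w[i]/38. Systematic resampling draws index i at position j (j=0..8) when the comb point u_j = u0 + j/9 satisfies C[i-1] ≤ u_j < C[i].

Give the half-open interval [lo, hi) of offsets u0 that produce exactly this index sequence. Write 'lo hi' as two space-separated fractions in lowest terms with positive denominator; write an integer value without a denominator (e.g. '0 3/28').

C = [9/38, 8/19, 8/19, 11/19, 29/38, 15/19, 35/38, 1, 1]
j=0 picked index 0: u0 ∈ [0, 9/38)
j=1 picked index 0: u0 ∈ [-1/9, 43/342)
j=2 picked index 1: u0 ∈ [5/342, 34/171)
j=3 picked index 3: u0 ∈ [5/57, 14/57)
j=4 picked index 3: u0 ∈ [-4/171, 23/171)
j=5 picked index 4: u0 ∈ [4/171, 71/342)
j=6 picked index 5: u0 ∈ [11/114, 7/57)
j=7 picked index 6: u0 ∈ [2/171, 49/342)
j=8 picked index 7: u0 ∈ [11/342, 1/9)
intersection: [11/114, 1/9)

11/114 1/9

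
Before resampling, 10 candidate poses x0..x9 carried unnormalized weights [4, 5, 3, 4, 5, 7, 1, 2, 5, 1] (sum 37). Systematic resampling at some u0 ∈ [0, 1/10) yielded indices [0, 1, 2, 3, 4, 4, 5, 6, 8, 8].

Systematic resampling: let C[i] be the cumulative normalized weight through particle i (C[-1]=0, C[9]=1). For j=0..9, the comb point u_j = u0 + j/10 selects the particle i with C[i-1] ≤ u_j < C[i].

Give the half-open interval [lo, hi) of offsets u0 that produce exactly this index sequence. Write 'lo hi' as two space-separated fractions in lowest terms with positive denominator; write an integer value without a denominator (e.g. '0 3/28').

21/370 5/74

C = [4/37, 9/37, 12/37, 16/37, 21/37, 28/37, 29/37, 31/37, 36/37, 1]
j=0 picked index 0: u0 ∈ [0, 4/37)
j=1 picked index 1: u0 ∈ [3/370, 53/370)
j=2 picked index 2: u0 ∈ [8/185, 23/185)
j=3 picked index 3: u0 ∈ [9/370, 49/370)
j=4 picked index 4: u0 ∈ [6/185, 31/185)
j=5 picked index 4: u0 ∈ [-5/74, 5/74)
j=6 picked index 5: u0 ∈ [-6/185, 29/185)
j=7 picked index 6: u0 ∈ [21/370, 31/370)
j=8 picked index 8: u0 ∈ [7/185, 32/185)
j=9 picked index 8: u0 ∈ [-23/370, 27/370)
intersection: [21/370, 5/74)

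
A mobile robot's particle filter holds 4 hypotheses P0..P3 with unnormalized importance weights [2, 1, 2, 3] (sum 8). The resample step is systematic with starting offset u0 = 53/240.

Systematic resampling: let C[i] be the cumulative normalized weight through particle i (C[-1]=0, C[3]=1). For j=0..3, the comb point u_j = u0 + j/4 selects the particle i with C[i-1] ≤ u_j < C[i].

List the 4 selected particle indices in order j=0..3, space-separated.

0 2 3 3

C = [1/4, 3/8, 5/8, 1]
j=0: u_0=53/240 ∈ [0, 1/4) → index 0
j=1: u_1=113/240 ∈ [3/8, 5/8) → index 2
j=2: u_2=173/240 ∈ [5/8, 1) → index 3
j=3: u_3=233/240 ∈ [5/8, 1) → index 3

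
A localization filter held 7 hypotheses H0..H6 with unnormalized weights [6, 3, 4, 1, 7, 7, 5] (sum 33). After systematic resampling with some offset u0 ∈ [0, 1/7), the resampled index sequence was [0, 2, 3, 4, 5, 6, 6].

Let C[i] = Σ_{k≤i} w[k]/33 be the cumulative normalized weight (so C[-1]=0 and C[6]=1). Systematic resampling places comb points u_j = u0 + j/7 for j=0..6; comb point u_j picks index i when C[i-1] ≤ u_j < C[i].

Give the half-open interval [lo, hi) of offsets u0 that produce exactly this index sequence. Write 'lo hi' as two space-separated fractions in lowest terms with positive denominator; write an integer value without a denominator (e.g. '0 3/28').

C = [2/11, 3/11, 13/33, 14/33, 7/11, 28/33, 1]
j=0 picked index 0: u0 ∈ [0, 2/11)
j=1 picked index 2: u0 ∈ [10/77, 58/231)
j=2 picked index 3: u0 ∈ [25/231, 32/231)
j=3 picked index 4: u0 ∈ [-1/231, 16/77)
j=4 picked index 5: u0 ∈ [5/77, 64/231)
j=5 picked index 6: u0 ∈ [31/231, 2/7)
j=6 picked index 6: u0 ∈ [-2/231, 1/7)
intersection: [31/231, 32/231)

31/231 32/231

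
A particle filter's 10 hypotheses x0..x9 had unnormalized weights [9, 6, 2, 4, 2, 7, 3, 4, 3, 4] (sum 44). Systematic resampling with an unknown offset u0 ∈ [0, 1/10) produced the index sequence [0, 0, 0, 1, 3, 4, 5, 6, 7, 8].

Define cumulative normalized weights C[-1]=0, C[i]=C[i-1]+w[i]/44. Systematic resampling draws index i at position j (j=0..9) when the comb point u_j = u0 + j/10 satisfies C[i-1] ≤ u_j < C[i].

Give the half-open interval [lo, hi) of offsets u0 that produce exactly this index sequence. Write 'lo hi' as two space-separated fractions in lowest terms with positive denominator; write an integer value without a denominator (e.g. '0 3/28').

C = [9/44, 15/44, 17/44, 21/44, 23/44, 15/22, 3/4, 37/44, 10/11, 1]
j=0 picked index 0: u0 ∈ [0, 9/44)
j=1 picked index 0: u0 ∈ [-1/10, 23/220)
j=2 picked index 0: u0 ∈ [-1/5, 1/220)
j=3 picked index 1: u0 ∈ [-21/220, 9/220)
j=4 picked index 3: u0 ∈ [-3/220, 17/220)
j=5 picked index 4: u0 ∈ [-1/44, 1/44)
j=6 picked index 5: u0 ∈ [-17/220, 9/110)
j=7 picked index 6: u0 ∈ [-1/55, 1/20)
j=8 picked index 7: u0 ∈ [-1/20, 9/220)
j=9 picked index 8: u0 ∈ [-13/220, 1/110)
intersection: [0, 1/220)

0 1/220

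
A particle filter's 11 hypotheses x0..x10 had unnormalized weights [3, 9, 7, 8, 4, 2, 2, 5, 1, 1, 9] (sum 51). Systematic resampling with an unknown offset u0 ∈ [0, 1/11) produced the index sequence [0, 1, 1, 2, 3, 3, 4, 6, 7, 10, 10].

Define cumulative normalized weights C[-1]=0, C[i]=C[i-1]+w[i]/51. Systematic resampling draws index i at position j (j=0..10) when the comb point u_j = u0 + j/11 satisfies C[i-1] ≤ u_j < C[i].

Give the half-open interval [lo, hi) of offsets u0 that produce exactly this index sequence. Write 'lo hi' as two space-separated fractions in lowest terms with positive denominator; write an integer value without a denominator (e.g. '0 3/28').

C = [1/17, 4/17, 19/51, 9/17, 31/51, 11/17, 35/51, 40/51, 41/51, 14/17, 1]
j=0 picked index 0: u0 ∈ [0, 1/17)
j=1 picked index 1: u0 ∈ [-6/187, 27/187)
j=2 picked index 1: u0 ∈ [-23/187, 10/187)
j=3 picked index 2: u0 ∈ [-7/187, 56/561)
j=4 picked index 3: u0 ∈ [5/561, 31/187)
j=5 picked index 3: u0 ∈ [-46/561, 14/187)
j=6 picked index 4: u0 ∈ [-3/187, 35/561)
j=7 picked index 6: u0 ∈ [2/187, 28/561)
j=8 picked index 7: u0 ∈ [-23/561, 32/561)
j=9 picked index 10: u0 ∈ [1/187, 2/11)
j=10 picked index 10: u0 ∈ [-16/187, 1/11)
intersection: [2/187, 28/561)

2/187 28/561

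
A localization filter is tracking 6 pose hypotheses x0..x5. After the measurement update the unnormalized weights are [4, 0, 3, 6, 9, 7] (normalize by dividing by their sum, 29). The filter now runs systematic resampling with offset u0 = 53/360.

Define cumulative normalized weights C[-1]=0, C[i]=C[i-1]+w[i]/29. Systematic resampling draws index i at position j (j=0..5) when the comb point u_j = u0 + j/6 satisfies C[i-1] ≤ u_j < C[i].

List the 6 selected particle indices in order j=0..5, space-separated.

C = [4/29, 4/29, 7/29, 13/29, 22/29, 1]
j=0: u_0=53/360 ∈ [4/29, 7/29) → index 2
j=1: u_1=113/360 ∈ [7/29, 13/29) → index 3
j=2: u_2=173/360 ∈ [13/29, 22/29) → index 4
j=3: u_3=233/360 ∈ [13/29, 22/29) → index 4
j=4: u_4=293/360 ∈ [22/29, 1) → index 5
j=5: u_5=353/360 ∈ [22/29, 1) → index 5

2 3 4 4 5 5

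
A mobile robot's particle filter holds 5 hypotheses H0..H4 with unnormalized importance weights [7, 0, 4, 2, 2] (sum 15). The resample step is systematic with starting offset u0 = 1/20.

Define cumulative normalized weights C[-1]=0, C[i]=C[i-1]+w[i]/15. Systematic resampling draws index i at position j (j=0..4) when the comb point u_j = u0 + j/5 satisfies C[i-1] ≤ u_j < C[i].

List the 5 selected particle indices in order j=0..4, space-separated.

0 0 0 2 3

C = [7/15, 7/15, 11/15, 13/15, 1]
j=0: u_0=1/20 ∈ [0, 7/15) → index 0
j=1: u_1=1/4 ∈ [0, 7/15) → index 0
j=2: u_2=9/20 ∈ [0, 7/15) → index 0
j=3: u_3=13/20 ∈ [7/15, 11/15) → index 2
j=4: u_4=17/20 ∈ [11/15, 13/15) → index 3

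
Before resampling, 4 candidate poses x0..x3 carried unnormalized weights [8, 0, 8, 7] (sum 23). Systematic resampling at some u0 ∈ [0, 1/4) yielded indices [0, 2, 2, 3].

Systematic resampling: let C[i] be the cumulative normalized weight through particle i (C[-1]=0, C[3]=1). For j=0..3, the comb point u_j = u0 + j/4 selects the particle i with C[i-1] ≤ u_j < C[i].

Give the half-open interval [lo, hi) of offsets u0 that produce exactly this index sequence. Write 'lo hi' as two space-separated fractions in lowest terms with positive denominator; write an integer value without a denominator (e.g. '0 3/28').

9/92 9/46

C = [8/23, 8/23, 16/23, 1]
j=0 picked index 0: u0 ∈ [0, 8/23)
j=1 picked index 2: u0 ∈ [9/92, 41/92)
j=2 picked index 2: u0 ∈ [-7/46, 9/46)
j=3 picked index 3: u0 ∈ [-5/92, 1/4)
intersection: [9/92, 9/46)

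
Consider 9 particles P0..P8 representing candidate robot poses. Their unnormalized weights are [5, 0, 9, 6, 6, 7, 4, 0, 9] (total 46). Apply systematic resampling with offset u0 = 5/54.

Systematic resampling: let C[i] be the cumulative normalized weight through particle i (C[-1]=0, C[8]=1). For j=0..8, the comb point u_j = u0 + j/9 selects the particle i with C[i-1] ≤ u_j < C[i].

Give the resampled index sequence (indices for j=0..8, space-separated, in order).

0 2 3 3 4 5 6 8 8

C = [5/46, 5/46, 7/23, 10/23, 13/23, 33/46, 37/46, 37/46, 1]
j=0: u_0=5/54 ∈ [0, 5/46) → index 0
j=1: u_1=11/54 ∈ [5/46, 7/23) → index 2
j=2: u_2=17/54 ∈ [7/23, 10/23) → index 3
j=3: u_3=23/54 ∈ [7/23, 10/23) → index 3
j=4: u_4=29/54 ∈ [10/23, 13/23) → index 4
j=5: u_5=35/54 ∈ [13/23, 33/46) → index 5
j=6: u_6=41/54 ∈ [33/46, 37/46) → index 6
j=7: u_7=47/54 ∈ [37/46, 1) → index 8
j=8: u_8=53/54 ∈ [37/46, 1) → index 8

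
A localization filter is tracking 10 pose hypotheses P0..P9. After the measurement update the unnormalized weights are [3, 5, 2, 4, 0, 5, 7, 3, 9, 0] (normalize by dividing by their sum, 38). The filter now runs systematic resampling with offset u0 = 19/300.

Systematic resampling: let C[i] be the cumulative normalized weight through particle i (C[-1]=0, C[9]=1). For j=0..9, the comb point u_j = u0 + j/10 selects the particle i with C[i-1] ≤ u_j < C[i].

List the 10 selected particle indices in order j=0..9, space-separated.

0 1 3 3 5 6 6 8 8 8

C = [3/38, 4/19, 5/19, 7/19, 7/19, 1/2, 13/19, 29/38, 1, 1]
j=0: u_0=19/300 ∈ [0, 3/38) → index 0
j=1: u_1=49/300 ∈ [3/38, 4/19) → index 1
j=2: u_2=79/300 ∈ [5/19, 7/19) → index 3
j=3: u_3=109/300 ∈ [5/19, 7/19) → index 3
j=4: u_4=139/300 ∈ [7/19, 1/2) → index 5
j=5: u_5=169/300 ∈ [1/2, 13/19) → index 6
j=6: u_6=199/300 ∈ [1/2, 13/19) → index 6
j=7: u_7=229/300 ∈ [29/38, 1) → index 8
j=8: u_8=259/300 ∈ [29/38, 1) → index 8
j=9: u_9=289/300 ∈ [29/38, 1) → index 8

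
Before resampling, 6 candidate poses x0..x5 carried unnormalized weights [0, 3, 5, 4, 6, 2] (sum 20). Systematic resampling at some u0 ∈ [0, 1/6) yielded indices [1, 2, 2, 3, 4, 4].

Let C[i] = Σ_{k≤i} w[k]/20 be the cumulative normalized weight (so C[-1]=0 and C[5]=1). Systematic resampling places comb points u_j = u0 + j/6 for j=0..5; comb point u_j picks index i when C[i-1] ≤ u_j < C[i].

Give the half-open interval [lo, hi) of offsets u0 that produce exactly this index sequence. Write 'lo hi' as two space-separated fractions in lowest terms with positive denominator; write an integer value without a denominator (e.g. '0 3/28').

C = [0, 3/20, 2/5, 3/5, 9/10, 1]
j=0 picked index 1: u0 ∈ [0, 3/20)
j=1 picked index 2: u0 ∈ [-1/60, 7/30)
j=2 picked index 2: u0 ∈ [-11/60, 1/15)
j=3 picked index 3: u0 ∈ [-1/10, 1/10)
j=4 picked index 4: u0 ∈ [-1/15, 7/30)
j=5 picked index 4: u0 ∈ [-7/30, 1/15)
intersection: [0, 1/15)

0 1/15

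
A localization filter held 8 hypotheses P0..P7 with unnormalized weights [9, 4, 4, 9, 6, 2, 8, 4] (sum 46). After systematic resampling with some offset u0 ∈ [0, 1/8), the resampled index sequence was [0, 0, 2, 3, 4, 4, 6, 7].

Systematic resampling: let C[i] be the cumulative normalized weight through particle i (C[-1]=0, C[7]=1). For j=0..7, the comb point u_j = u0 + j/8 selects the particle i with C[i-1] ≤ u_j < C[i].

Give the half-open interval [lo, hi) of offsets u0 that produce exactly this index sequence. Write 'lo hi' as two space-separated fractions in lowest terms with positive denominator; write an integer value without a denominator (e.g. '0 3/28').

C = [9/46, 13/46, 17/46, 13/23, 16/23, 17/23, 21/23, 1]
j=0 picked index 0: u0 ∈ [0, 9/46)
j=1 picked index 0: u0 ∈ [-1/8, 13/184)
j=2 picked index 2: u0 ∈ [3/92, 11/92)
j=3 picked index 3: u0 ∈ [-1/184, 35/184)
j=4 picked index 4: u0 ∈ [3/46, 9/46)
j=5 picked index 4: u0 ∈ [-11/184, 13/184)
j=6 picked index 6: u0 ∈ [-1/92, 15/92)
j=7 picked index 7: u0 ∈ [7/184, 1/8)
intersection: [3/46, 13/184)

3/46 13/184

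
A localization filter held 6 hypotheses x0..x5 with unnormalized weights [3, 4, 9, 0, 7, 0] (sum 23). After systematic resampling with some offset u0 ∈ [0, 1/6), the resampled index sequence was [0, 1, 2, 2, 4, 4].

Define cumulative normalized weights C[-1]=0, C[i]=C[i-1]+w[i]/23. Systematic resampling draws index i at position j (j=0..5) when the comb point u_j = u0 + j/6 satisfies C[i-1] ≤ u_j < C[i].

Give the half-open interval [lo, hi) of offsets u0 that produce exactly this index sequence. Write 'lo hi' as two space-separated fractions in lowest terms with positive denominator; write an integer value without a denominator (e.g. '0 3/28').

2/69 3/23

C = [3/23, 7/23, 16/23, 16/23, 1, 1]
j=0 picked index 0: u0 ∈ [0, 3/23)
j=1 picked index 1: u0 ∈ [-5/138, 19/138)
j=2 picked index 2: u0 ∈ [-2/69, 25/69)
j=3 picked index 2: u0 ∈ [-9/46, 9/46)
j=4 picked index 4: u0 ∈ [2/69, 1/3)
j=5 picked index 4: u0 ∈ [-19/138, 1/6)
intersection: [2/69, 3/23)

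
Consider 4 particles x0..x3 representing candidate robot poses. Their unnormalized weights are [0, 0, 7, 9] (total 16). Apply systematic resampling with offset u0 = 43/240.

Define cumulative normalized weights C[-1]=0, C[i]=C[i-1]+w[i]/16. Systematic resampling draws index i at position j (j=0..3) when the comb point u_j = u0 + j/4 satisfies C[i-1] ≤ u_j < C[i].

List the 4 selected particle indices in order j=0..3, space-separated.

2 2 3 3

C = [0, 0, 7/16, 1]
j=0: u_0=43/240 ∈ [0, 7/16) → index 2
j=1: u_1=103/240 ∈ [0, 7/16) → index 2
j=2: u_2=163/240 ∈ [7/16, 1) → index 3
j=3: u_3=223/240 ∈ [7/16, 1) → index 3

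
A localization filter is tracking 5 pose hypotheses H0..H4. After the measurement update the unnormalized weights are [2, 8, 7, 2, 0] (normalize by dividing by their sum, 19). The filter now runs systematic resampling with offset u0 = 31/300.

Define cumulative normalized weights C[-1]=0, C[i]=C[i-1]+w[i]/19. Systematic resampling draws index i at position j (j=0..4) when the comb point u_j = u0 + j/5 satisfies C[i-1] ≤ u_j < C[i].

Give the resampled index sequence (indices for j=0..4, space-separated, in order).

C = [2/19, 10/19, 17/19, 1, 1]
j=0: u_0=31/300 ∈ [0, 2/19) → index 0
j=1: u_1=91/300 ∈ [2/19, 10/19) → index 1
j=2: u_2=151/300 ∈ [2/19, 10/19) → index 1
j=3: u_3=211/300 ∈ [10/19, 17/19) → index 2
j=4: u_4=271/300 ∈ [17/19, 1) → index 3

0 1 1 2 3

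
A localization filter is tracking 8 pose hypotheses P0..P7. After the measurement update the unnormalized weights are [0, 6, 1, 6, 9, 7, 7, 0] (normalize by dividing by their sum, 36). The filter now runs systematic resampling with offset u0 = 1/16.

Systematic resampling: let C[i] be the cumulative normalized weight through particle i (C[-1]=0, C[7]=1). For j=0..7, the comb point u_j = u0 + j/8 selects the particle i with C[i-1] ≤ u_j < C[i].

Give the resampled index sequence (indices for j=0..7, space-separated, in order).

C = [0, 1/6, 7/36, 13/36, 11/18, 29/36, 1, 1]
j=0: u_0=1/16 ∈ [0, 1/6) → index 1
j=1: u_1=3/16 ∈ [1/6, 7/36) → index 2
j=2: u_2=5/16 ∈ [7/36, 13/36) → index 3
j=3: u_3=7/16 ∈ [13/36, 11/18) → index 4
j=4: u_4=9/16 ∈ [13/36, 11/18) → index 4
j=5: u_5=11/16 ∈ [11/18, 29/36) → index 5
j=6: u_6=13/16 ∈ [29/36, 1) → index 6
j=7: u_7=15/16 ∈ [29/36, 1) → index 6

1 2 3 4 4 5 6 6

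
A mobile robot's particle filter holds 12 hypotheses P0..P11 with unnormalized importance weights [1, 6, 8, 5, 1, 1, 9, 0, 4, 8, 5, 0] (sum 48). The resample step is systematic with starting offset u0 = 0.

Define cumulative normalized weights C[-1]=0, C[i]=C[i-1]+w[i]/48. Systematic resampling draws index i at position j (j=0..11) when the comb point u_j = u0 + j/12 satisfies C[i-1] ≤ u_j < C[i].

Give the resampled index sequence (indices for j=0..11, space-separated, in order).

0 1 2 2 3 4 6 6 8 9 9 10

C = [1/48, 7/48, 5/16, 5/12, 7/16, 11/24, 31/48, 31/48, 35/48, 43/48, 1, 1]
j=0: u_0=0 ∈ [0, 1/48) → index 0
j=1: u_1=1/12 ∈ [1/48, 7/48) → index 1
j=2: u_2=1/6 ∈ [7/48, 5/16) → index 2
j=3: u_3=1/4 ∈ [7/48, 5/16) → index 2
j=4: u_4=1/3 ∈ [5/16, 5/12) → index 3
j=5: u_5=5/12 ∈ [5/12, 7/16) → index 4
j=6: u_6=1/2 ∈ [11/24, 31/48) → index 6
j=7: u_7=7/12 ∈ [11/24, 31/48) → index 6
j=8: u_8=2/3 ∈ [31/48, 35/48) → index 8
j=9: u_9=3/4 ∈ [35/48, 43/48) → index 9
j=10: u_10=5/6 ∈ [35/48, 43/48) → index 9
j=11: u_11=11/12 ∈ [43/48, 1) → index 10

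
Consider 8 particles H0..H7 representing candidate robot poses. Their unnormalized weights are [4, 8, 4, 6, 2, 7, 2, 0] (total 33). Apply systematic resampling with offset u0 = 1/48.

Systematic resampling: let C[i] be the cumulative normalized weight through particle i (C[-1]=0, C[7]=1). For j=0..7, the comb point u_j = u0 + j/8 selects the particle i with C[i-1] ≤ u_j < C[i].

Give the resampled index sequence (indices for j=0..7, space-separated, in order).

0 1 1 2 3 3 5 5

C = [4/33, 4/11, 16/33, 2/3, 8/11, 31/33, 1, 1]
j=0: u_0=1/48 ∈ [0, 4/33) → index 0
j=1: u_1=7/48 ∈ [4/33, 4/11) → index 1
j=2: u_2=13/48 ∈ [4/33, 4/11) → index 1
j=3: u_3=19/48 ∈ [4/11, 16/33) → index 2
j=4: u_4=25/48 ∈ [16/33, 2/3) → index 3
j=5: u_5=31/48 ∈ [16/33, 2/3) → index 3
j=6: u_6=37/48 ∈ [8/11, 31/33) → index 5
j=7: u_7=43/48 ∈ [8/11, 31/33) → index 5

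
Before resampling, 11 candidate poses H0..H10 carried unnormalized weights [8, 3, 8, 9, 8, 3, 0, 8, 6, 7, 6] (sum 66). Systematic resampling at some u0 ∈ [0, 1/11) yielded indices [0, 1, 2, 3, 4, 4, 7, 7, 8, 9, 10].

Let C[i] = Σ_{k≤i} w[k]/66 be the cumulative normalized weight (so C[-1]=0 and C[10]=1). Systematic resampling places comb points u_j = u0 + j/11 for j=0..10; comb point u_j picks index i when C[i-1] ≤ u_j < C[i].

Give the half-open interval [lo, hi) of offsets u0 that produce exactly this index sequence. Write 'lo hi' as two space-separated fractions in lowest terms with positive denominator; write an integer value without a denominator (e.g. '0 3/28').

C = [4/33, 1/6, 19/66, 14/33, 6/11, 13/22, 13/22, 47/66, 53/66, 10/11, 1]
j=0 picked index 0: u0 ∈ [0, 4/33)
j=1 picked index 1: u0 ∈ [1/33, 5/66)
j=2 picked index 2: u0 ∈ [-1/66, 7/66)
j=3 picked index 3: u0 ∈ [1/66, 5/33)
j=4 picked index 4: u0 ∈ [2/33, 2/11)
j=5 picked index 4: u0 ∈ [-1/33, 1/11)
j=6 picked index 7: u0 ∈ [1/22, 1/6)
j=7 picked index 7: u0 ∈ [-1/22, 5/66)
j=8 picked index 8: u0 ∈ [-1/66, 5/66)
j=9 picked index 9: u0 ∈ [-1/66, 1/11)
j=10 picked index 10: u0 ∈ [0, 1/11)
intersection: [2/33, 5/66)

2/33 5/66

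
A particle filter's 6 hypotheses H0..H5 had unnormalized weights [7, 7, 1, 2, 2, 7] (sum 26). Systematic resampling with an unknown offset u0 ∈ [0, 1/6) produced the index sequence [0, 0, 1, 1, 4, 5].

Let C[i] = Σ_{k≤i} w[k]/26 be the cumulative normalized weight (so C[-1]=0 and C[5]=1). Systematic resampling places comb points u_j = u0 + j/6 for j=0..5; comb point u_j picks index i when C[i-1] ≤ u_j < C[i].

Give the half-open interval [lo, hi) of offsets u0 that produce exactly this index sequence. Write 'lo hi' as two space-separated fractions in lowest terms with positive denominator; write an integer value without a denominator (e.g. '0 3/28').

C = [7/26, 7/13, 15/26, 17/26, 19/26, 1]
j=0 picked index 0: u0 ∈ [0, 7/26)
j=1 picked index 0: u0 ∈ [-1/6, 4/39)
j=2 picked index 1: u0 ∈ [-5/78, 8/39)
j=3 picked index 1: u0 ∈ [-3/13, 1/26)
j=4 picked index 4: u0 ∈ [-1/78, 5/78)
j=5 picked index 5: u0 ∈ [-4/39, 1/6)
intersection: [0, 1/26)

0 1/26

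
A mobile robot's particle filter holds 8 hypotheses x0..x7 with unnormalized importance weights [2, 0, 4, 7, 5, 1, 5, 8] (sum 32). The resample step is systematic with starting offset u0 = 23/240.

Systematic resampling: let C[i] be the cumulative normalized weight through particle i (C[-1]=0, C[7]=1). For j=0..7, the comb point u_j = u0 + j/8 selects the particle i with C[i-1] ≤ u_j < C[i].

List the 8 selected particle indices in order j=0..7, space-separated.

2 3 3 4 6 6 7 7

C = [1/16, 1/16, 3/16, 13/32, 9/16, 19/32, 3/4, 1]
j=0: u_0=23/240 ∈ [1/16, 3/16) → index 2
j=1: u_1=53/240 ∈ [3/16, 13/32) → index 3
j=2: u_2=83/240 ∈ [3/16, 13/32) → index 3
j=3: u_3=113/240 ∈ [13/32, 9/16) → index 4
j=4: u_4=143/240 ∈ [19/32, 3/4) → index 6
j=5: u_5=173/240 ∈ [19/32, 3/4) → index 6
j=6: u_6=203/240 ∈ [3/4, 1) → index 7
j=7: u_7=233/240 ∈ [3/4, 1) → index 7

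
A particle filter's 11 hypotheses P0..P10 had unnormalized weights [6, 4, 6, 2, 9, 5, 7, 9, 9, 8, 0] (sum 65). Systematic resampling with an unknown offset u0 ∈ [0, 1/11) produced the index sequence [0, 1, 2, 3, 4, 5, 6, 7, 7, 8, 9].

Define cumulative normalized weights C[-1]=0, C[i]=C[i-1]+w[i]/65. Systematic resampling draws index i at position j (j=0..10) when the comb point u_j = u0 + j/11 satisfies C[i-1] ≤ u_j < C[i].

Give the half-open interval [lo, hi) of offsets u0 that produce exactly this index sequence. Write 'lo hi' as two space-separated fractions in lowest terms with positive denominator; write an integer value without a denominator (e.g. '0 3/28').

1/715 3/715

C = [6/65, 2/13, 16/65, 18/65, 27/65, 32/65, 3/5, 48/65, 57/65, 1, 1]
j=0 picked index 0: u0 ∈ [0, 6/65)
j=1 picked index 1: u0 ∈ [1/715, 9/143)
j=2 picked index 2: u0 ∈ [-4/143, 46/715)
j=3 picked index 3: u0 ∈ [-19/715, 3/715)
j=4 picked index 4: u0 ∈ [-62/715, 37/715)
j=5 picked index 5: u0 ∈ [-28/715, 27/715)
j=6 picked index 6: u0 ∈ [-38/715, 3/55)
j=7 picked index 7: u0 ∈ [-2/55, 73/715)
j=8 picked index 7: u0 ∈ [-7/55, 8/715)
j=9 picked index 8: u0 ∈ [-57/715, 42/715)
j=10 picked index 9: u0 ∈ [-23/715, 1/11)
intersection: [1/715, 3/715)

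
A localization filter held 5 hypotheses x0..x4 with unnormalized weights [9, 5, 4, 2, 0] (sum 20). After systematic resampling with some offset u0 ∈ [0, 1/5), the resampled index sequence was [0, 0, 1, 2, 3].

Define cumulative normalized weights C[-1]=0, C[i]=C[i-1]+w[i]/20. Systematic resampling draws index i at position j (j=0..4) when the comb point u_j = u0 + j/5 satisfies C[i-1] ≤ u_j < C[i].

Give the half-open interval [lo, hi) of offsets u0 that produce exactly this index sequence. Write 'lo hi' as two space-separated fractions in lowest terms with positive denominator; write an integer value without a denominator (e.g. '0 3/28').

1/10 1/5

C = [9/20, 7/10, 9/10, 1, 1]
j=0 picked index 0: u0 ∈ [0, 9/20)
j=1 picked index 0: u0 ∈ [-1/5, 1/4)
j=2 picked index 1: u0 ∈ [1/20, 3/10)
j=3 picked index 2: u0 ∈ [1/10, 3/10)
j=4 picked index 3: u0 ∈ [1/10, 1/5)
intersection: [1/10, 1/5)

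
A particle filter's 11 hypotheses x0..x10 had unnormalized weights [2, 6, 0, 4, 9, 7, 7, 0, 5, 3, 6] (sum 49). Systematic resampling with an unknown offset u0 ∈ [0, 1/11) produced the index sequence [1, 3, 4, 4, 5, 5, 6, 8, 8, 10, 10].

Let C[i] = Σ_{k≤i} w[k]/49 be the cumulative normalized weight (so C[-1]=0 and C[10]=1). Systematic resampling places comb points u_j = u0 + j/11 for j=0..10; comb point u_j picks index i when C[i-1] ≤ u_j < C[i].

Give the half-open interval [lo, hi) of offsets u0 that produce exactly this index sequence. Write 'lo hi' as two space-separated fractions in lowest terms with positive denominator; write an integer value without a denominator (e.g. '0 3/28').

C = [2/49, 8/49, 8/49, 12/49, 3/7, 4/7, 5/7, 5/7, 40/49, 43/49, 1]
j=0 picked index 1: u0 ∈ [2/49, 8/49)
j=1 picked index 3: u0 ∈ [39/539, 83/539)
j=2 picked index 4: u0 ∈ [34/539, 19/77)
j=3 picked index 4: u0 ∈ [-15/539, 12/77)
j=4 picked index 5: u0 ∈ [5/77, 16/77)
j=5 picked index 5: u0 ∈ [-2/77, 9/77)
j=6 picked index 6: u0 ∈ [2/77, 13/77)
j=7 picked index 8: u0 ∈ [6/77, 97/539)
j=8 picked index 8: u0 ∈ [-1/77, 48/539)
j=9 picked index 10: u0 ∈ [32/539, 2/11)
j=10 picked index 10: u0 ∈ [-17/539, 1/11)
intersection: [6/77, 48/539)

6/77 48/539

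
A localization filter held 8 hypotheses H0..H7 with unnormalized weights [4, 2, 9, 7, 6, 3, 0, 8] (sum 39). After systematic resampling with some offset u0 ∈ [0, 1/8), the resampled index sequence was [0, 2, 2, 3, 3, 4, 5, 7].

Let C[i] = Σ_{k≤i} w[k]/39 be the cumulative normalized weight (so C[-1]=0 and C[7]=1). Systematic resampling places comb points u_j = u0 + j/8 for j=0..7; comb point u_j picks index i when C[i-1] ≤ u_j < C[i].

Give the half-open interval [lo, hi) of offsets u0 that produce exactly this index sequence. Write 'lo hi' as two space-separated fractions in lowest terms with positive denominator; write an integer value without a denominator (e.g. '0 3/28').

C = [4/39, 2/13, 5/13, 22/39, 28/39, 31/39, 31/39, 1]
j=0 picked index 0: u0 ∈ [0, 4/39)
j=1 picked index 2: u0 ∈ [3/104, 27/104)
j=2 picked index 2: u0 ∈ [-5/52, 7/52)
j=3 picked index 3: u0 ∈ [1/104, 59/312)
j=4 picked index 3: u0 ∈ [-3/26, 5/78)
j=5 picked index 4: u0 ∈ [-19/312, 29/312)
j=6 picked index 5: u0 ∈ [-5/156, 7/156)
j=7 picked index 7: u0 ∈ [-25/312, 1/8)
intersection: [3/104, 7/156)

3/104 7/156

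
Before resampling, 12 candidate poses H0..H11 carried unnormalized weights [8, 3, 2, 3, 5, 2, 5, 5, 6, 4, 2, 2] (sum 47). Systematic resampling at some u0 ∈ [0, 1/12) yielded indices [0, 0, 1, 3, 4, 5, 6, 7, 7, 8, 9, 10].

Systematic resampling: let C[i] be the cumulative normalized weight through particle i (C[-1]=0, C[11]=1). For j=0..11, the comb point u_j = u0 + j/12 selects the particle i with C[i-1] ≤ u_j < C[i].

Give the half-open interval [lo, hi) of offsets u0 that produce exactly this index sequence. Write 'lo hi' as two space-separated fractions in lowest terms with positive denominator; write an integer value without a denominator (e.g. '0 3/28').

C = [8/47, 11/47, 13/47, 16/47, 21/47, 23/47, 28/47, 33/47, 39/47, 43/47, 45/47, 1]
j=0 picked index 0: u0 ∈ [0, 8/47)
j=1 picked index 0: u0 ∈ [-1/12, 49/564)
j=2 picked index 1: u0 ∈ [1/282, 19/282)
j=3 picked index 3: u0 ∈ [5/188, 17/188)
j=4 picked index 4: u0 ∈ [1/141, 16/141)
j=5 picked index 5: u0 ∈ [17/564, 41/564)
j=6 picked index 6: u0 ∈ [-1/94, 9/94)
j=7 picked index 7: u0 ∈ [7/564, 67/564)
j=8 picked index 7: u0 ∈ [-10/141, 5/141)
j=9 picked index 8: u0 ∈ [-9/188, 15/188)
j=10 picked index 9: u0 ∈ [-1/282, 23/282)
j=11 picked index 10: u0 ∈ [-1/564, 23/564)
intersection: [17/564, 5/141)

17/564 5/141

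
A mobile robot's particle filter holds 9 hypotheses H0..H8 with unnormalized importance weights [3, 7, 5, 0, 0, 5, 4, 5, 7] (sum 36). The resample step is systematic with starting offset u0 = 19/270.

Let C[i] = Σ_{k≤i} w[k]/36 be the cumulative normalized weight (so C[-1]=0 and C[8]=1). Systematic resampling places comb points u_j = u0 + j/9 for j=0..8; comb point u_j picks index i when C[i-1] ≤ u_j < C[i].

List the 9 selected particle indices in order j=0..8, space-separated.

0 1 2 2 5 6 7 8 8

C = [1/12, 5/18, 5/12, 5/12, 5/12, 5/9, 2/3, 29/36, 1]
j=0: u_0=19/270 ∈ [0, 1/12) → index 0
j=1: u_1=49/270 ∈ [1/12, 5/18) → index 1
j=2: u_2=79/270 ∈ [5/18, 5/12) → index 2
j=3: u_3=109/270 ∈ [5/18, 5/12) → index 2
j=4: u_4=139/270 ∈ [5/12, 5/9) → index 5
j=5: u_5=169/270 ∈ [5/9, 2/3) → index 6
j=6: u_6=199/270 ∈ [2/3, 29/36) → index 7
j=7: u_7=229/270 ∈ [29/36, 1) → index 8
j=8: u_8=259/270 ∈ [29/36, 1) → index 8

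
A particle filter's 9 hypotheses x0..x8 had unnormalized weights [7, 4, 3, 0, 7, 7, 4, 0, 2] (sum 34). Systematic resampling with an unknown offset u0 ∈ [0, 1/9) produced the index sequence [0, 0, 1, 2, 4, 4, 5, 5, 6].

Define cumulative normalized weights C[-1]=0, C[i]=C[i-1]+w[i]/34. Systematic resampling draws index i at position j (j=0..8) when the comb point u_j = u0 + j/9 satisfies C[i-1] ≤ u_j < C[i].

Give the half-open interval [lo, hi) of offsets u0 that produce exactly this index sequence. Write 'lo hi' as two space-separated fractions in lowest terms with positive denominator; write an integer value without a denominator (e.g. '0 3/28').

C = [7/34, 11/34, 7/17, 7/17, 21/34, 14/17, 16/17, 16/17, 1]
j=0 picked index 0: u0 ∈ [0, 7/34)
j=1 picked index 0: u0 ∈ [-1/9, 29/306)
j=2 picked index 1: u0 ∈ [-5/306, 31/306)
j=3 picked index 2: u0 ∈ [-1/102, 4/51)
j=4 picked index 4: u0 ∈ [-5/153, 53/306)
j=5 picked index 4: u0 ∈ [-22/153, 19/306)
j=6 picked index 5: u0 ∈ [-5/102, 8/51)
j=7 picked index 5: u0 ∈ [-49/306, 7/153)
j=8 picked index 6: u0 ∈ [-10/153, 8/153)
intersection: [0, 7/153)

0 7/153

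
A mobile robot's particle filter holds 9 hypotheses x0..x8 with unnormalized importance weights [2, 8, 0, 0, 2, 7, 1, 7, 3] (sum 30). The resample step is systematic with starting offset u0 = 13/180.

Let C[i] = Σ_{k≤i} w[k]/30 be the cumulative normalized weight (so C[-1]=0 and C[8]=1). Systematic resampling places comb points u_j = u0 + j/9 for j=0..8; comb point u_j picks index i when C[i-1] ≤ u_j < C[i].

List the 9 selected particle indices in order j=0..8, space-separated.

C = [1/15, 1/3, 1/3, 1/3, 2/5, 19/30, 2/3, 9/10, 1]
j=0: u_0=13/180 ∈ [1/15, 1/3) → index 1
j=1: u_1=11/60 ∈ [1/15, 1/3) → index 1
j=2: u_2=53/180 ∈ [1/15, 1/3) → index 1
j=3: u_3=73/180 ∈ [2/5, 19/30) → index 5
j=4: u_4=31/60 ∈ [2/5, 19/30) → index 5
j=5: u_5=113/180 ∈ [2/5, 19/30) → index 5
j=6: u_6=133/180 ∈ [2/3, 9/10) → index 7
j=7: u_7=17/20 ∈ [2/3, 9/10) → index 7
j=8: u_8=173/180 ∈ [9/10, 1) → index 8

1 1 1 5 5 5 7 7 8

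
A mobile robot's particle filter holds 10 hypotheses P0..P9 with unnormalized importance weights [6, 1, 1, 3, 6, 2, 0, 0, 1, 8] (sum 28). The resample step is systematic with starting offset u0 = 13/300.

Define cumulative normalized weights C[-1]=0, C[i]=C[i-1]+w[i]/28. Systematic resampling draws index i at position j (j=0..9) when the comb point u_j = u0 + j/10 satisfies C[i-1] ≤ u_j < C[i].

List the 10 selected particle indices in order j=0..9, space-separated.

0 0 1 3 4 4 5 9 9 9

C = [3/14, 1/4, 2/7, 11/28, 17/28, 19/28, 19/28, 19/28, 5/7, 1]
j=0: u_0=13/300 ∈ [0, 3/14) → index 0
j=1: u_1=43/300 ∈ [0, 3/14) → index 0
j=2: u_2=73/300 ∈ [3/14, 1/4) → index 1
j=3: u_3=103/300 ∈ [2/7, 11/28) → index 3
j=4: u_4=133/300 ∈ [11/28, 17/28) → index 4
j=5: u_5=163/300 ∈ [11/28, 17/28) → index 4
j=6: u_6=193/300 ∈ [17/28, 19/28) → index 5
j=7: u_7=223/300 ∈ [5/7, 1) → index 9
j=8: u_8=253/300 ∈ [5/7, 1) → index 9
j=9: u_9=283/300 ∈ [5/7, 1) → index 9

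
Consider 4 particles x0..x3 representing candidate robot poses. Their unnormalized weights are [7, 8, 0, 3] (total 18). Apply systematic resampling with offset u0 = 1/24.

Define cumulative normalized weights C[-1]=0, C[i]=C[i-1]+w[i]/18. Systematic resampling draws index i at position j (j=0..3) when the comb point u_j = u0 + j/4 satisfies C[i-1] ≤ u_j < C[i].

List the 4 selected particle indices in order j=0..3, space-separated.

0 0 1 1

C = [7/18, 5/6, 5/6, 1]
j=0: u_0=1/24 ∈ [0, 7/18) → index 0
j=1: u_1=7/24 ∈ [0, 7/18) → index 0
j=2: u_2=13/24 ∈ [7/18, 5/6) → index 1
j=3: u_3=19/24 ∈ [7/18, 5/6) → index 1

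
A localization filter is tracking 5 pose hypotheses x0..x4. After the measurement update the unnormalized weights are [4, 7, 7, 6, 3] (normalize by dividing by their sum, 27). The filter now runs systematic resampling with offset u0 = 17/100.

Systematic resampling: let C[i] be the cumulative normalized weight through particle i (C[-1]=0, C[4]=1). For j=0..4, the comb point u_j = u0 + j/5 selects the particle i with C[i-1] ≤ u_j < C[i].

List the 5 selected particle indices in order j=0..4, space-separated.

C = [4/27, 11/27, 2/3, 8/9, 1]
j=0: u_0=17/100 ∈ [4/27, 11/27) → index 1
j=1: u_1=37/100 ∈ [4/27, 11/27) → index 1
j=2: u_2=57/100 ∈ [11/27, 2/3) → index 2
j=3: u_3=77/100 ∈ [2/3, 8/9) → index 3
j=4: u_4=97/100 ∈ [8/9, 1) → index 4

1 1 2 3 4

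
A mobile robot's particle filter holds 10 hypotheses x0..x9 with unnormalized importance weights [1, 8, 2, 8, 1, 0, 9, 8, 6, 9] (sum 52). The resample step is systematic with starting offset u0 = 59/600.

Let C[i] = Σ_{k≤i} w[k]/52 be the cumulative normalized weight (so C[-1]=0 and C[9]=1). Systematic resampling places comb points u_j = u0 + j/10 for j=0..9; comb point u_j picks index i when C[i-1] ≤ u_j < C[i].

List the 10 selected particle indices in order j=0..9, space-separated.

1 2 3 6 6 7 7 8 9 9

C = [1/52, 9/52, 11/52, 19/52, 5/13, 5/13, 29/52, 37/52, 43/52, 1]
j=0: u_0=59/600 ∈ [1/52, 9/52) → index 1
j=1: u_1=119/600 ∈ [9/52, 11/52) → index 2
j=2: u_2=179/600 ∈ [11/52, 19/52) → index 3
j=3: u_3=239/600 ∈ [5/13, 29/52) → index 6
j=4: u_4=299/600 ∈ [5/13, 29/52) → index 6
j=5: u_5=359/600 ∈ [29/52, 37/52) → index 7
j=6: u_6=419/600 ∈ [29/52, 37/52) → index 7
j=7: u_7=479/600 ∈ [37/52, 43/52) → index 8
j=8: u_8=539/600 ∈ [43/52, 1) → index 9
j=9: u_9=599/600 ∈ [43/52, 1) → index 9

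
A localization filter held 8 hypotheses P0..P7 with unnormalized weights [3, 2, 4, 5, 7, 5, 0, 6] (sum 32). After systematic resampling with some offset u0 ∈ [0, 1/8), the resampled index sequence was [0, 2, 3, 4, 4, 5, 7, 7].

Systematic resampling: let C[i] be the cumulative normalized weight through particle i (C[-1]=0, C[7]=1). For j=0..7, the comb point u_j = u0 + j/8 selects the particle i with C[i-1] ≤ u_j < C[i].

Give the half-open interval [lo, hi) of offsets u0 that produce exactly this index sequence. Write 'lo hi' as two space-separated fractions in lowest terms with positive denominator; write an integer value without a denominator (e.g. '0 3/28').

1/16 3/32

C = [3/32, 5/32, 9/32, 7/16, 21/32, 13/16, 13/16, 1]
j=0 picked index 0: u0 ∈ [0, 3/32)
j=1 picked index 2: u0 ∈ [1/32, 5/32)
j=2 picked index 3: u0 ∈ [1/32, 3/16)
j=3 picked index 4: u0 ∈ [1/16, 9/32)
j=4 picked index 4: u0 ∈ [-1/16, 5/32)
j=5 picked index 5: u0 ∈ [1/32, 3/16)
j=6 picked index 7: u0 ∈ [1/16, 1/4)
j=7 picked index 7: u0 ∈ [-1/16, 1/8)
intersection: [1/16, 3/32)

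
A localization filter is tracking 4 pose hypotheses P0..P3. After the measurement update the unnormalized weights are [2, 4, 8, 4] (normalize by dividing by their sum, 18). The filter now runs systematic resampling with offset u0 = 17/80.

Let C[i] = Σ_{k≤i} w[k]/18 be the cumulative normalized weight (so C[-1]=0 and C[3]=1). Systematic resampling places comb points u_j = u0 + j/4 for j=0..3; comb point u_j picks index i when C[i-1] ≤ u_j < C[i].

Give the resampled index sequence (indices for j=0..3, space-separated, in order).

1 2 2 3

C = [1/9, 1/3, 7/9, 1]
j=0: u_0=17/80 ∈ [1/9, 1/3) → index 1
j=1: u_1=37/80 ∈ [1/3, 7/9) → index 2
j=2: u_2=57/80 ∈ [1/3, 7/9) → index 2
j=3: u_3=77/80 ∈ [7/9, 1) → index 3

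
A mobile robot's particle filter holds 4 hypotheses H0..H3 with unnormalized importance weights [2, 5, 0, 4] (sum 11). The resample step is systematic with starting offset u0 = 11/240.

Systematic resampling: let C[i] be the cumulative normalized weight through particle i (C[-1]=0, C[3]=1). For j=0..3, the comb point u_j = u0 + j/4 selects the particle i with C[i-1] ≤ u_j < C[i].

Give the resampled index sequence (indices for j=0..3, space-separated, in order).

0 1 1 3

C = [2/11, 7/11, 7/11, 1]
j=0: u_0=11/240 ∈ [0, 2/11) → index 0
j=1: u_1=71/240 ∈ [2/11, 7/11) → index 1
j=2: u_2=131/240 ∈ [2/11, 7/11) → index 1
j=3: u_3=191/240 ∈ [7/11, 1) → index 3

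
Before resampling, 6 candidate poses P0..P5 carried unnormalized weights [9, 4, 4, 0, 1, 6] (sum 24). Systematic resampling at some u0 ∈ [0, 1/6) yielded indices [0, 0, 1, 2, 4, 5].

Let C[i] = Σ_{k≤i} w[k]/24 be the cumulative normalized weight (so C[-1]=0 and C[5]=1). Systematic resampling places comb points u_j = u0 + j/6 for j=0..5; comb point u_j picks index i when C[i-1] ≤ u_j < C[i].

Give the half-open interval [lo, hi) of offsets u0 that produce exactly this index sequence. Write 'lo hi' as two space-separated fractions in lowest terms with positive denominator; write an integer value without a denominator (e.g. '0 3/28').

C = [3/8, 13/24, 17/24, 17/24, 3/4, 1]
j=0 picked index 0: u0 ∈ [0, 3/8)
j=1 picked index 0: u0 ∈ [-1/6, 5/24)
j=2 picked index 1: u0 ∈ [1/24, 5/24)
j=3 picked index 2: u0 ∈ [1/24, 5/24)
j=4 picked index 4: u0 ∈ [1/24, 1/12)
j=5 picked index 5: u0 ∈ [-1/12, 1/6)
intersection: [1/24, 1/12)

1/24 1/12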